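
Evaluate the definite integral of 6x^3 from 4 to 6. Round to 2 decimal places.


Find the antiderivative of 6x^3:
F(x) = 6/4 * x^4
Apply the Fundamental Theorem of Calculus:
F(6) - F(4)
= 6/4 * 6^4 - 6/4 * 4^4
= 6/4 * (1296 - 256)
= 6/4 * 1040
= 1560 = 1560.00

1560.00


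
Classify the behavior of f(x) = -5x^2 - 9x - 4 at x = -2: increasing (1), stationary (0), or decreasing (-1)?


Compute f'(x) to determine behavior:
f'(x) = -10x - 9
f'(-2) = -10 * (-2) - 9
= 20 - 9
= 11
Since f'(-2) > 0, the function is increasing (1)

1


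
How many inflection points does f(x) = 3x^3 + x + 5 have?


Inflection points occur where f''(x) = 0 and concavity changes.
f(x) = 3x^3 + x + 5
f'(x) = 9x^2 + 1
f''(x) = 18x
Set f''(x) = 0:
18x = 0
x = 0 / 18 = 0
Since f''(x) is linear (degree 1), it changes sign at this point.
Therefore there is exactly 1 inflection point.

1


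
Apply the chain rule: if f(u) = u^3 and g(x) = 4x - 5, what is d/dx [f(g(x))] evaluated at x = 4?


Using the chain rule: (f(g(x)))' = f'(g(x)) * g'(x)
First, find g(4):
g(4) = 4 * 4 - 5 = 11
Next, f'(u) = 3u^2
And g'(x) = 4
So f'(g(4)) * g'(4)
= 3 * 11^2 * 4
= 3 * 121 * 4
= 1452

1452


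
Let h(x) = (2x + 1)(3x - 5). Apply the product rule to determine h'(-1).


Let u(x) = 2x + 1 and v(x) = 3x - 5
u'(x) = 2
v'(x) = 3
Product rule: h'(x) = u'(x)*v(x) + u(x)*v'(x)
= 2 * (3x - 5) + (2x + 1) * 3
At x = -1:
u(-1) = 2 * (-1) + 1 = -1
v(-1) = 3 * (-1) - 5 = -8
h'(-1) = 2 * (-8) + (-1) * 3
= -16 - 3
= -19

-19


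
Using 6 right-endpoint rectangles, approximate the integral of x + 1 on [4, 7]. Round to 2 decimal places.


Right Riemann sum uses right endpoints of each subinterval.
Interval: [4, 7], n = 6
dx = (7 - 4) / 6 = 1/2
Right endpoints: [9/2, 5, 11/2, 6, 13/2, 7]
f values: [11/2, 6, 13/2, 7, 15/2, 8]
Sum = dx * (sum of f values)
= 1/2 * 81/2
= 81/4 = 20.25

20.25


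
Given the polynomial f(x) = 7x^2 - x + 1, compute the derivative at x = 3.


Differentiate term by term using power and sum rules:
f(x) = 7x^2 - x + 1
f'(x) = 14x - 1
Substitute x = 3:
f'(3) = 14 * 3 - 1
= 42 - 1
= 41

41


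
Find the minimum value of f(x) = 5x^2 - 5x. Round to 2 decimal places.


For a quadratic f(x) = ax^2 + bx + c with a > 0, the minimum is at the vertex.
Vertex x-coordinate: x = -b/(2a)
x = -(-5) / (2 * 5)
x = 5/10 = 1/2
Substitute back to find the minimum value:
f(1/2) = 5 * (1/2)^2 - 5 * (1/2) + 0
= 5/4 - 5/2 + 0
= -5/4 = -1.25

-1.25


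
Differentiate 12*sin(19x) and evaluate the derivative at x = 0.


Apply the chain rule to differentiate 12*sin(19x):
d/dx [12*sin(19x)]
= 12 * cos(19x) * d/dx(19x)
= 12 * 19 * cos(19x)
= 228 * cos(19x)
Evaluate at x = 0:
= 228 * cos(0)
= 228 * 1
= 228

228


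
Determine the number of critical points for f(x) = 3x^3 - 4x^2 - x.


Find where f'(x) = 0:
f(x) = 3x^3 - 4x^2 - x
f'(x) = 9x^2 - 8x - 1
This is a quadratic in x. Use the discriminant to count real roots.
Discriminant = (-8)^2 - 4 * 9 * (-1)
= 64 - (-36)
= 100
Since discriminant > 0, f'(x) = 0 has 2 real solutions.
Number of critical points: 2

2


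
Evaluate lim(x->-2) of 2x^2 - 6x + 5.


Since polynomials are continuous, we use direct substitution.
lim(x->-2) of 2x^2 - 6x + 5
= 2 * (-2)^2 - 6 * (-2) + 5
= 8 + 12 + 5
= 25

25


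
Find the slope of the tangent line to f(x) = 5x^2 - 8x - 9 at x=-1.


The slope of the tangent line equals f'(x) at the point.
f(x) = 5x^2 - 8x - 9
f'(x) = 10x - 8
At x = -1:
f'(-1) = 10 * (-1) - 8
= -10 - 8
= -18

-18


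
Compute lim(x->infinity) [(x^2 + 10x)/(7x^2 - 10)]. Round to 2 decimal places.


For limits at infinity with equal-degree polynomials,
we compare leading coefficients.
Numerator leading term: x^2
Denominator leading term: 7x^2
Divide both by x^2:
lim = (1 + 10/x) / (7 - 10/x^2)
As x -> infinity, the 1/x and 1/x^2 terms vanish:
= 1/7 ≈ 0.14

0.14


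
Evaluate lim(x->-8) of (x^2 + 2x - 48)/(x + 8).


Direct substitution gives 0/0, so we factor the numerator.
Factor: (x^2 + 2x - 48) = (x + 8)(x - 6)
Cancel the common factor (x + 8):
(x^2 + 2x - 48)/(x + 8) = (x - 6)
Now substitute x = -8:
= (-8) - (6) = -14

-14


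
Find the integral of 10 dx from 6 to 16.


The integral of a constant k over [a, b] equals k * (b - a).
integral from 6 to 16 of 10 dx
= 10 * (16 - 6)
= 10 * 10
= 100

100


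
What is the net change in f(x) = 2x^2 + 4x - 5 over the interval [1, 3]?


Net change = f(b) - f(a)
f(x) = 2x^2 + 4x - 5
Compute f(3):
f(3) = 2 * 3^2 + 4 * 3 - 5
= 18 + 12 - 5
= 25
Compute f(1):
f(1) = 2 * 1^2 + 4 * 1 - 5
= 2 + 4 - 5
= 1
Net change = 25 - 1 = 24

24


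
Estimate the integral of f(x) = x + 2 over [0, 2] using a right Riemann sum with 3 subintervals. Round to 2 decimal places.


Right Riemann sum uses right endpoints of each subinterval.
Interval: [0, 2], n = 3
dx = (2 - 0) / 3 = 2/3
Right endpoints: [2/3, 4/3, 2]
f values: [8/3, 10/3, 4]
Sum = dx * (sum of f values)
= 2/3 * 10
= 20/3 ≈ 6.67

6.67


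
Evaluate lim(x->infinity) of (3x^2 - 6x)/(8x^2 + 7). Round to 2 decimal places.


For limits at infinity with equal-degree polynomials,
we compare leading coefficients.
Numerator leading term: 3x^2
Denominator leading term: 8x^2
Divide both by x^2:
lim = (3 - 6/x) / (8 + 7/x^2)
As x -> infinity, the 1/x and 1/x^2 terms vanish:
= 3/8 ≈ 0.38

0.38


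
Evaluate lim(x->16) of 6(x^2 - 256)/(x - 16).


Direct substitution gives 0/0, so we factor the numerator.
Factor: 6(x^2 - 256) = 6 * (x - 16)(x + 16)
Cancel the common factor (x - 16):
6(x^2 - 256)/(x - 16) = 6 * (x + 16)
Now substitute x = 16:
= 6 * (16 + 16) = 192

192


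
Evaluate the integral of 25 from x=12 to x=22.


The integral of a constant k over [a, b] equals k * (b - a).
integral from 12 to 22 of 25 dx
= 25 * (22 - 12)
= 25 * 10
= 250

250


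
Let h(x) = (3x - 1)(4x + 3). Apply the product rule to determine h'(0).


Let u(x) = 3x - 1 and v(x) = 4x + 3
u'(x) = 3
v'(x) = 4
Product rule: h'(x) = u'(x)*v(x) + u(x)*v'(x)
= 3 * (4x + 3) + (3x - 1) * 4
At x = 0:
u(0) = 3 * 0 - 1 = -1
v(0) = 4 * 0 + 3 = 3
h'(0) = 3 * 3 + (-1) * 4
= 9 - 4
= 5

5


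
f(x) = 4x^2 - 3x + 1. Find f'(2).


Differentiate term by term using power and sum rules:
f(x) = 4x^2 - 3x + 1
f'(x) = 8x - 3
Substitute x = 2:
f'(2) = 8 * 2 - 3
= 16 - 3
= 13

13


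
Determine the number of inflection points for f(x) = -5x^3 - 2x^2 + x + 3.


Inflection points occur where f''(x) = 0 and concavity changes.
f(x) = -5x^3 - 2x^2 + x + 3
f'(x) = -15x^2 - 4x + 1
f''(x) = -30x - 4
Set f''(x) = 0:
-30x - 4 = 0
x = 4 / (-30) = -2/15
Since f''(x) is linear (degree 1), it changes sign at this point.
Therefore there is exactly 1 inflection point.

1


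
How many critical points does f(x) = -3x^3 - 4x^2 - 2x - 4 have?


Find where f'(x) = 0:
f(x) = -3x^3 - 4x^2 - 2x - 4
f'(x) = -9x^2 - 8x - 2
This is a quadratic in x. Use the discriminant to count real roots.
Discriminant = (-8)^2 - 4 * (-9) * (-2)
= 64 - 72
= -8
Since discriminant < 0, f'(x) = 0 has no real solutions.
Number of critical points: 0

0


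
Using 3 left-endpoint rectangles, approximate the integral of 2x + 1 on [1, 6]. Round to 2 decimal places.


Left Riemann sum uses left endpoints of each subinterval.
Interval: [1, 6], n = 3
dx = (6 - 1) / 3 = 5/3
Left endpoints: [1, 8/3, 13/3]
f values: [3, 19/3, 29/3]
Sum = dx * (sum of f values)
= 5/3 * 19
= 95/3 ≈ 31.67

31.67


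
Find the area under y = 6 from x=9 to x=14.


The area under a constant function y = 6 is a rectangle.
Width = 14 - 9 = 5
Height = 6
Area = width * height
= 5 * 6
= 30

30


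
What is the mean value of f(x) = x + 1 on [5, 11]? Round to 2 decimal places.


Average value = 1/(b-a) * integral from a to b of f(x) dx
First compute the integral of x + 1:
F(x) = (1/2)x^2 + x
F(11) = 1/2 * 121 + 1 * 11 = 143/2
F(5) = 1/2 * 25 + 1 * 5 = 35/2
Integral = 143/2 - 35/2 = 54
Average = 54 / (11 - 5) = 54 / 6
= 9 = 9.00

9.00


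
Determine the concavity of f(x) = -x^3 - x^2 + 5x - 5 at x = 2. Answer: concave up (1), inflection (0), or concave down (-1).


Concavity is determined by the sign of f''(x).
f(x) = -x^3 - x^2 + 5x - 5
f'(x) = -3x^2 - 2x + 5
f''(x) = -6x - 2
f''(2) = -6 * 2 - 2
= -12 - 2
= -14
Since f''(2) < 0, the function is concave down (-1)

-1


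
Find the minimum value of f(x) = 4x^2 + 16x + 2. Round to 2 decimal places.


For a quadratic f(x) = ax^2 + bx + c with a > 0, the minimum is at the vertex.
Vertex x-coordinate: x = -b/(2a)
x = -(16) / (2 * 4)
x = -16/8 = -2
Substitute back to find the minimum value:
f(-2) = 4 * (-2)^2 + 16 * (-2) + 2
= 16 - 32 + 2
= -14 = -14.00

-14.00


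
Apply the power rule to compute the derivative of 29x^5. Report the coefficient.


We apply the power rule: d/dx [ax^n] = a*n * x^(n-1)
d/dx [29x^5]
= 29 * 5 * x^(5-1)
= 145x^4
The coefficient is 145

145


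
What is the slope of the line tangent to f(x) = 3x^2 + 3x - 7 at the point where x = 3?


The slope of the tangent line equals f'(x) at the point.
f(x) = 3x^2 + 3x - 7
f'(x) = 6x + 3
At x = 3:
f'(3) = 6 * 3 + 3
= 18 + 3
= 21

21


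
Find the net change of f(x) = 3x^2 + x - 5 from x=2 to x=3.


Net change = f(b) - f(a)
f(x) = 3x^2 + x - 5
Compute f(3):
f(3) = 3 * 3^2 + 1 * 3 - 5
= 27 + 3 - 5
= 25
Compute f(2):
f(2) = 3 * 2^2 + 1 * 2 - 5
= 12 + 2 - 5
= 9
Net change = 25 - 9 = 16

16


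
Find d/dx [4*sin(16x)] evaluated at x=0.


Apply the chain rule to differentiate 4*sin(16x):
d/dx [4*sin(16x)]
= 4 * cos(16x) * d/dx(16x)
= 4 * 16 * cos(16x)
= 64 * cos(16x)
Evaluate at x = 0:
= 64 * cos(0)
= 64 * 1
= 64

64


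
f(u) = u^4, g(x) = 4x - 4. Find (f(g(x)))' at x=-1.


Using the chain rule: (f(g(x)))' = f'(g(x)) * g'(x)
First, find g(-1):
g(-1) = 4 * (-1) - 4 = -8
Next, f'(u) = 4u^3
And g'(x) = 4
So f'(g(-1)) * g'(-1)
= 4 * (-8)^3 * 4
= 4 * (-512) * 4
= -8192

-8192


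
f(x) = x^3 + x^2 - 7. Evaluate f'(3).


Differentiate f(x) = x^3 + x^2 - 7 term by term:
f'(x) = 3x^2 + 2x
Substitute x = 3:
f'(3) = 3 * 3^2 + 2 * 3 + 0
= 27 + 6 + 0
= 33

33


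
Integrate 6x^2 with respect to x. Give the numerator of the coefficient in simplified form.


Apply the power rule for integration:
integral of ax^n dx = a/(n+1) * x^(n+1) + C
integral of 6x^2 dx
= 6/3 * x^3 + C
= 2 * x^3 + C
The coefficient in lowest terms is 2 = 2/1, so its numerator is 2

2


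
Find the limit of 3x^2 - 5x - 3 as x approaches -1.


Since polynomials are continuous, we use direct substitution.
lim(x->-1) of 3x^2 - 5x - 3
= 3 * (-1)^2 - 5 * (-1) - 3
= 3 + 5 - 3
= 5

5


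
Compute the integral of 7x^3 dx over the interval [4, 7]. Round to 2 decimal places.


Find the antiderivative of 7x^3:
F(x) = 7/4 * x^4
Apply the Fundamental Theorem of Calculus:
F(7) - F(4)
= 7/4 * 7^4 - 7/4 * 4^4
= 7/4 * (2401 - 256)
= 7/4 * 2145
= 15015/4 = 3753.75

3753.75


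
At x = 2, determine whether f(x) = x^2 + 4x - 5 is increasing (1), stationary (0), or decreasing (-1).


Compute f'(x) to determine behavior:
f'(x) = 2x + 4
f'(2) = 2 * 2 + 4
= 4 + 4
= 8
Since f'(2) > 0, the function is increasing (1)

1


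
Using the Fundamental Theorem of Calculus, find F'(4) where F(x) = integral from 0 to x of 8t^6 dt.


By the Fundamental Theorem of Calculus (Part 1):
If F(x) = integral from 0 to x of f(t) dt, then F'(x) = f(x)
Here f(t) = 8t^6
So F'(x) = 8x^6
Evaluate at x = 4:
F'(4) = 8 * 4^6
= 8 * 4096
= 32768

32768


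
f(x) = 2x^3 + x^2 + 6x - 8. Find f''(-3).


First derivative:
f'(x) = 6x^2 + 2x + 6
Second derivative:
f''(x) = 12x + 2
Substitute x = -3:
f''(-3) = 12 * (-3) + 2
= -36 + 2
= -34

-34


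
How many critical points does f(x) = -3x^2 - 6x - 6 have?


Find where f'(x) = 0:
f'(x) = -6x - 6
Set f'(x) = 0:
-6x - 6 = 0
x = 6 / (-6) = -1
This is a linear equation in x, so there is exactly one solution.
Number of critical points: 1

1


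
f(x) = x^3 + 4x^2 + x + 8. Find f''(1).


First derivative:
f'(x) = 3x^2 + 8x + 1
Second derivative:
f''(x) = 6x + 8
Substitute x = 1:
f''(1) = 6 * 1 + 8
= 6 + 8
= 14

14


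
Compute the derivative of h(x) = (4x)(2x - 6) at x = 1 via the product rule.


Let u(x) = 4x and v(x) = 2x - 6
u'(x) = 4
v'(x) = 2
Product rule: h'(x) = u'(x)*v(x) + u(x)*v'(x)
= 4 * (2x - 6) + (4x) * 2
At x = 1:
u(1) = 4 * 1 + 0 = 4
v(1) = 2 * 1 - 6 = -4
h'(1) = 4 * (-4) + 4 * 2
= -16 + 8
= -8

-8


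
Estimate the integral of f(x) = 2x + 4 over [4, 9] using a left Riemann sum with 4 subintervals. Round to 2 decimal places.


Left Riemann sum uses left endpoints of each subinterval.
Interval: [4, 9], n = 4
dx = (9 - 4) / 4 = 5/4
Left endpoints: [4, 21/4, 13/2, 31/4]
f values: [12, 29/2, 17, 39/2]
Sum = dx * (sum of f values)
= 5/4 * 63
= 315/4 = 78.75

78.75


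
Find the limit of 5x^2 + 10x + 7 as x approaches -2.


Since polynomials are continuous, we use direct substitution.
lim(x->-2) of 5x^2 + 10x + 7
= 5 * (-2)^2 + 10 * (-2) + 7
= 20 - 20 + 7
= 7

7


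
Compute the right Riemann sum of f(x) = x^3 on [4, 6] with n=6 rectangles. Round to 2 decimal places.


Right Riemann sum uses right endpoints of each subinterval.
Interval: [4, 6], n = 6
dx = (6 - 4) / 6 = 1/3
Right endpoints: [13/3, 14/3, 5, 16/3, 17/3, 6]
f values: [2197/27, 2744/27, 125, 4096/27, 4913/27, 216]
Sum = dx * (sum of f values)
= 1/3 * 2573/3
= 2573/9 ≈ 285.89

285.89


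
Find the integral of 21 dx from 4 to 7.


The integral of a constant k over [a, b] equals k * (b - a).
integral from 4 to 7 of 21 dx
= 21 * (7 - 4)
= 21 * 3
= 63

63


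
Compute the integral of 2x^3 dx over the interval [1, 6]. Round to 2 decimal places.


Find the antiderivative of 2x^3:
F(x) = 2/4 * x^4
Apply the Fundamental Theorem of Calculus:
F(6) - F(1)
= 2/4 * 6^4 - 2/4 * 1^4
= 2/4 * (1296 - 1)
= 2/4 * 1295
= 1295/2 = 647.50

647.50


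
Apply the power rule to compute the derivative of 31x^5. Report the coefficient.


We apply the power rule: d/dx [ax^n] = a*n * x^(n-1)
d/dx [31x^5]
= 31 * 5 * x^(5-1)
= 155x^4
The coefficient is 155

155


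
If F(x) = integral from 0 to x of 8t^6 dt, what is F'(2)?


By the Fundamental Theorem of Calculus (Part 1):
If F(x) = integral from 0 to x of f(t) dt, then F'(x) = f(x)
Here f(t) = 8t^6
So F'(x) = 8x^6
Evaluate at x = 2:
F'(2) = 8 * 2^6
= 8 * 64
= 512

512


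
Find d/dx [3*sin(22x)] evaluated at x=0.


Apply the chain rule to differentiate 3*sin(22x):
d/dx [3*sin(22x)]
= 3 * cos(22x) * d/dx(22x)
= 3 * 22 * cos(22x)
= 66 * cos(22x)
Evaluate at x = 0:
= 66 * cos(0)
= 66 * 1
= 66

66


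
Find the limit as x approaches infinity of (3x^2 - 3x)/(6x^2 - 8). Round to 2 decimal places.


For limits at infinity with equal-degree polynomials,
we compare leading coefficients.
Numerator leading term: 3x^2
Denominator leading term: 6x^2
Divide both by x^2:
lim = (3 - 3/x) / (6 - 8/x^2)
As x -> infinity, the 1/x and 1/x^2 terms vanish:
= 3/6 = 1/2 = 0.50

0.50


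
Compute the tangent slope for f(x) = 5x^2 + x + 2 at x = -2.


The slope of the tangent line equals f'(x) at the point.
f(x) = 5x^2 + x + 2
f'(x) = 10x + 1
At x = -2:
f'(-2) = 10 * (-2) + 1
= -20 + 1
= -19

-19


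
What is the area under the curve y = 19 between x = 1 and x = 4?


The area under a constant function y = 19 is a rectangle.
Width = 4 - 1 = 3
Height = 19
Area = width * height
= 3 * 19
= 57

57


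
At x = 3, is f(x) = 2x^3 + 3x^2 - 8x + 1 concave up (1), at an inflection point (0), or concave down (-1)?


Concavity is determined by the sign of f''(x).
f(x) = 2x^3 + 3x^2 - 8x + 1
f'(x) = 6x^2 + 6x - 8
f''(x) = 12x + 6
f''(3) = 12 * 3 + 6
= 36 + 6
= 42
Since f''(3) > 0, the function is concave up (1)

1


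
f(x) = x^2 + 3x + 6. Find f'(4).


Differentiate term by term using power and sum rules:
f(x) = x^2 + 3x + 6
f'(x) = 2x + 3
Substitute x = 4:
f'(4) = 2 * 4 + 3
= 8 + 3
= 11

11


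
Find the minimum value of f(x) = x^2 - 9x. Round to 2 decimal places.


For a quadratic f(x) = ax^2 + bx + c with a > 0, the minimum is at the vertex.
Vertex x-coordinate: x = -b/(2a)
x = -(-9) / (2 * 1)
x = 9/2
Substitute back to find the minimum value:
f(9/2) = 1 * (9/2)^2 - 9 * (9/2) + 0
= 81/4 - 81/2 + 0
= -81/4 = -20.25

-20.25


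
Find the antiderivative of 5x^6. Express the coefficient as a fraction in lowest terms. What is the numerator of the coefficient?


Apply the power rule for integration:
integral of ax^n dx = a/(n+1) * x^(n+1) + C
integral of 5x^6 dx
= 5/7 * x^7 + C
The coefficient in lowest terms is 5/7, and its numerator is 5

5


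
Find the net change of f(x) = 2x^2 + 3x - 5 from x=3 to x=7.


Net change = f(b) - f(a)
f(x) = 2x^2 + 3x - 5
Compute f(7):
f(7) = 2 * 7^2 + 3 * 7 - 5
= 98 + 21 - 5
= 114
Compute f(3):
f(3) = 2 * 3^2 + 3 * 3 - 5
= 18 + 9 - 5
= 22
Net change = 114 - 22 = 92

92


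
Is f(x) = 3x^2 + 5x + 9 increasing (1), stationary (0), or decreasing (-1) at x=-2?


Compute f'(x) to determine behavior:
f'(x) = 6x + 5
f'(-2) = 6 * (-2) + 5
= -12 + 5
= -7
Since f'(-2) < 0, the function is decreasing (-1)

-1


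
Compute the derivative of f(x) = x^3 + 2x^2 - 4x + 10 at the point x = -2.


Differentiate f(x) = x^3 + 2x^2 - 4x + 10 term by term:
f'(x) = 3x^2 + 4x - 4
Substitute x = -2:
f'(-2) = 3 * (-2)^2 + 4 * (-2) - 4
= 12 - 8 - 4
= 0

0


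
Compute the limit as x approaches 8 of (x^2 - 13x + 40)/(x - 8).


Direct substitution gives 0/0, so we factor the numerator.
Factor: (x^2 - 13x + 40) = (x - 8)(x - 5)
Cancel the common factor (x - 8):
(x^2 - 13x + 40)/(x - 8) = (x - 5)
Now substitute x = 8:
= (8) - (5) = 3

3


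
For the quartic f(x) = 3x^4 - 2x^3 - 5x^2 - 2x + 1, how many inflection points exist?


Inflection points occur where f''(x) = 0 and concavity changes.
f(x) = 3x^4 - 2x^3 - 5x^2 - 2x + 1
f'(x) = 12x^3 - 6x^2 - 10x - 2
f''(x) = 36x^2 - 12x - 10
This is a quadratic in x. Use the discriminant to count real roots.
Discriminant = (-12)^2 - 4 * 36 * (-10)
= 144 - (-1440)
= 1584
Since discriminant > 0, f''(x) = 0 has 2 distinct real solutions.
A quadratic with two distinct real roots changes sign at each root, so concavity changes at both.
Number of inflection points: 2

2


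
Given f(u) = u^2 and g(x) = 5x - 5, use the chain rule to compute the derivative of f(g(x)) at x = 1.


Using the chain rule: (f(g(x)))' = f'(g(x)) * g'(x)
First, find g(1):
g(1) = 5 * 1 - 5 = 0
Next, f'(u) = 2u
And g'(x) = 5
So f'(g(1)) * g'(1)
= 2 * 0 * 5
= 0

0


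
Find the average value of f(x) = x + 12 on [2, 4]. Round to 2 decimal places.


Average value = 1/(b-a) * integral from a to b of f(x) dx
First compute the integral of x + 12:
F(x) = (1/2)x^2 + 12x
F(4) = 1/2 * 16 + 12 * 4 = 56
F(2) = 1/2 * 4 + 12 * 2 = 26
Integral = 56 - 26 = 30
Average = 30 / (4 - 2) = 30 / 2
= 15 = 15.00

15.00


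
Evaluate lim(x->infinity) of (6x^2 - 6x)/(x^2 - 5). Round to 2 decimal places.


For limits at infinity with equal-degree polynomials,
we compare leading coefficients.
Numerator leading term: 6x^2
Denominator leading term: x^2
Divide both by x^2:
lim = (6 - 6/x) / (1 - 5/x^2)
As x -> infinity, the 1/x and 1/x^2 terms vanish:
= 6/1 = 6 = 6.00

6.00


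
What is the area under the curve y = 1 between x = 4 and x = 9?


The area under a constant function y = 1 is a rectangle.
Width = 9 - 4 = 5
Height = 1
Area = width * height
= 5 * 1
= 5

5


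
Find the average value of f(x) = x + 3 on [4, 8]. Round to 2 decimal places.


Average value = 1/(b-a) * integral from a to b of f(x) dx
First compute the integral of x + 3:
F(x) = (1/2)x^2 + 3x
F(8) = 1/2 * 64 + 3 * 8 = 56
F(4) = 1/2 * 16 + 3 * 4 = 20
Integral = 56 - 20 = 36
Average = 36 / (8 - 4) = 36 / 4
= 9 = 9.00

9.00


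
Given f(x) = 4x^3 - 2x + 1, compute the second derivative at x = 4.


First derivative:
f'(x) = 12x^2 - 2
Second derivative:
f''(x) = 24x
Substitute x = 4:
f''(4) = 24 * 4 + 0
= 96 + 0
= 96

96


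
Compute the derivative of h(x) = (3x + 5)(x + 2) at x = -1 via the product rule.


Let u(x) = 3x + 5 and v(x) = x + 2
u'(x) = 3
v'(x) = 1
Product rule: h'(x) = u'(x)*v(x) + u(x)*v'(x)
= 3 * (x + 2) + (3x + 5) * 1
At x = -1:
u(-1) = 3 * (-1) + 5 = 2
v(-1) = 1 * (-1) + 2 = 1
h'(-1) = 3 * 1 + 2 * 1
= 3 + 2
= 5

5


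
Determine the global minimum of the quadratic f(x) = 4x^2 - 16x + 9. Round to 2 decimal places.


For a quadratic f(x) = ax^2 + bx + c with a > 0, the minimum is at the vertex.
Vertex x-coordinate: x = -b/(2a)
x = -(-16) / (2 * 4)
x = 16/8 = 2
Substitute back to find the minimum value:
f(2) = 4 * 2^2 - 16 * 2 + 9
= 16 - 32 + 9
= -7 = -7.00

-7.00


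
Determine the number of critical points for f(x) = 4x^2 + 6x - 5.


Find where f'(x) = 0:
f'(x) = 8x + 6
Set f'(x) = 0:
8x + 6 = 0
x = -6 / 8 = -3/4
This is a linear equation in x, so there is exactly one solution.
Number of critical points: 1

1


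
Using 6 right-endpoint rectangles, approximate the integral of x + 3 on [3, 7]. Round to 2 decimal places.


Right Riemann sum uses right endpoints of each subinterval.
Interval: [3, 7], n = 6
dx = (7 - 3) / 6 = 2/3
Right endpoints: [11/3, 13/3, 5, 17/3, 19/3, 7]
f values: [20/3, 22/3, 8, 26/3, 28/3, 10]
Sum = dx * (sum of f values)
= 2/3 * 50
= 100/3 ≈ 33.33

33.33


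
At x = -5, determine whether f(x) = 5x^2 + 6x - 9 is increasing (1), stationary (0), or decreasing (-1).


Compute f'(x) to determine behavior:
f'(x) = 10x + 6
f'(-5) = 10 * (-5) + 6
= -50 + 6
= -44
Since f'(-5) < 0, the function is decreasing (-1)

-1


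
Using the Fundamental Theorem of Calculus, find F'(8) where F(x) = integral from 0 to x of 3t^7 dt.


By the Fundamental Theorem of Calculus (Part 1):
If F(x) = integral from 0 to x of f(t) dt, then F'(x) = f(x)
Here f(t) = 3t^7
So F'(x) = 3x^7
Evaluate at x = 8:
F'(8) = 3 * 8^7
= 3 * 2097152
= 6291456

6291456


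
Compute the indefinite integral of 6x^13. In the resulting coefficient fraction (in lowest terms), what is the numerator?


Apply the power rule for integration:
integral of ax^n dx = a/(n+1) * x^(n+1) + C
integral of 6x^13 dx
= 6/14 * x^14 + C
= 3/7 * x^14 + C
The coefficient in lowest terms is 3/7, and its numerator is 3

3


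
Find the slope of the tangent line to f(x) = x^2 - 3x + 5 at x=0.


The slope of the tangent line equals f'(x) at the point.
f(x) = x^2 - 3x + 5
f'(x) = 2x - 3
At x = 0:
f'(0) = 2 * 0 - 3
= 0 - 3
= -3

-3


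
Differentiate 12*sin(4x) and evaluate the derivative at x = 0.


Apply the chain rule to differentiate 12*sin(4x):
d/dx [12*sin(4x)]
= 12 * cos(4x) * d/dx(4x)
= 12 * 4 * cos(4x)
= 48 * cos(4x)
Evaluate at x = 0:
= 48 * cos(0)
= 48 * 1
= 48

48


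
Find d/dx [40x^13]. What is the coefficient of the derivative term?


We apply the power rule: d/dx [ax^n] = a*n * x^(n-1)
d/dx [40x^13]
= 40 * 13 * x^(13-1)
= 520x^12
The coefficient is 520

520


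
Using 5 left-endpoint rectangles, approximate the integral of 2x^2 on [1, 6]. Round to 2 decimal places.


Left Riemann sum uses left endpoints of each subinterval.
Interval: [1, 6], n = 5
dx = (6 - 1) / 5 = 1
Left endpoints: [1, 2, 3, 4, 5]
f values: [2, 8, 18, 32, 50]
Sum = dx * (sum of f values)
= 1 * 110
= 110 = 110.00

110.00


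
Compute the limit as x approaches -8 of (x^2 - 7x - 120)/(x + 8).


Direct substitution gives 0/0, so we factor the numerator.
Factor: (x^2 - 7x - 120) = (x + 8)(x - 15)
Cancel the common factor (x + 8):
(x^2 - 7x - 120)/(x + 8) = (x - 15)
Now substitute x = -8:
= (-8) - (15) = -23

-23


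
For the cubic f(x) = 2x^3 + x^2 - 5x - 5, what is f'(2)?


Differentiate f(x) = 2x^3 + x^2 - 5x - 5 term by term:
f'(x) = 6x^2 + 2x - 5
Substitute x = 2:
f'(2) = 6 * 2^2 + 2 * 2 - 5
= 24 + 4 - 5
= 23

23


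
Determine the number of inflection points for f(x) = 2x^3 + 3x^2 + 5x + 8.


Inflection points occur where f''(x) = 0 and concavity changes.
f(x) = 2x^3 + 3x^2 + 5x + 8
f'(x) = 6x^2 + 6x + 5
f''(x) = 12x + 6
Set f''(x) = 0:
12x + 6 = 0
x = -6 / 12 = -1/2
Since f''(x) is linear (degree 1), it changes sign at this point.
Therefore there is exactly 1 inflection point.

1


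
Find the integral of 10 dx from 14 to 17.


The integral of a constant k over [a, b] equals k * (b - a).
integral from 14 to 17 of 10 dx
= 10 * (17 - 14)
= 10 * 3
= 30

30


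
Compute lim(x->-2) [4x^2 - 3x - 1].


Since polynomials are continuous, we use direct substitution.
lim(x->-2) of 4x^2 - 3x - 1
= 4 * (-2)^2 - 3 * (-2) - 1
= 16 + 6 - 1
= 21

21


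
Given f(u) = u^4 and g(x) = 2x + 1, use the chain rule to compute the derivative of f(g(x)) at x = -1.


Using the chain rule: (f(g(x)))' = f'(g(x)) * g'(x)
First, find g(-1):
g(-1) = 2 * (-1) + 1 = -1
Next, f'(u) = 4u^3
And g'(x) = 2
So f'(g(-1)) * g'(-1)
= 4 * (-1)^3 * 2
= 4 * (-1) * 2
= -8

-8


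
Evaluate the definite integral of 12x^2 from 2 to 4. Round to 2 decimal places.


Find the antiderivative of 12x^2:
F(x) = 12/3 * x^3
Apply the Fundamental Theorem of Calculus:
F(4) - F(2)
= 12/3 * 4^3 - 12/3 * 2^3
= 12/3 * (64 - 8)
= 12/3 * 56
= 224 = 224.00

224.00


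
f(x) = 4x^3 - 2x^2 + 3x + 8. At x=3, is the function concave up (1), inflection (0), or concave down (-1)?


Concavity is determined by the sign of f''(x).
f(x) = 4x^3 - 2x^2 + 3x + 8
f'(x) = 12x^2 - 4x + 3
f''(x) = 24x - 4
f''(3) = 24 * 3 - 4
= 72 - 4
= 68
Since f''(3) > 0, the function is concave up (1)

1


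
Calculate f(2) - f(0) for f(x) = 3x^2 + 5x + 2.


Net change = f(b) - f(a)
f(x) = 3x^2 + 5x + 2
Compute f(2):
f(2) = 3 * 2^2 + 5 * 2 + 2
= 12 + 10 + 2
= 24
Compute f(0):
f(0) = 3 * 0^2 + 5 * 0 + 2
= 0 + 0 + 2
= 2
Net change = 24 - 2 = 22

22


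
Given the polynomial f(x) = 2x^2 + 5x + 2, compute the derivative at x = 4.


Differentiate term by term using power and sum rules:
f(x) = 2x^2 + 5x + 2
f'(x) = 4x + 5
Substitute x = 4:
f'(4) = 4 * 4 + 5
= 16 + 5
= 21

21


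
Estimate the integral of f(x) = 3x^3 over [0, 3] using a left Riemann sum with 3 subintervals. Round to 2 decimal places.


Left Riemann sum uses left endpoints of each subinterval.
Interval: [0, 3], n = 3
dx = (3 - 0) / 3 = 1
Left endpoints: [0, 1, 2]
f values: [0, 3, 24]
Sum = dx * (sum of f values)
= 1 * 27
= 27 = 27.00

27.00


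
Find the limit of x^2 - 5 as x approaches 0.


Since polynomials are continuous, we use direct substitution.
lim(x->0) of x^2 - 5
= 1 * 0^2 + 0 * 0 - 5
= 0 + 0 - 5
= -5

-5


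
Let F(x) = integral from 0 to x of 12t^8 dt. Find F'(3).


By the Fundamental Theorem of Calculus (Part 1):
If F(x) = integral from 0 to x of f(t) dt, then F'(x) = f(x)
Here f(t) = 12t^8
So F'(x) = 12x^8
Evaluate at x = 3:
F'(3) = 12 * 3^8
= 12 * 6561
= 78732

78732


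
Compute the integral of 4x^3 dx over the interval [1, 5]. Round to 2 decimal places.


Find the antiderivative of 4x^3:
F(x) = 4/4 * x^4
Apply the Fundamental Theorem of Calculus:
F(5) - F(1)
= 4/4 * 5^4 - 4/4 * 1^4
= 4/4 * (625 - 1)
= 4/4 * 624
= 624 = 624.00

624.00


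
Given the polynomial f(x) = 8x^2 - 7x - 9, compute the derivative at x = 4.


Differentiate term by term using power and sum rules:
f(x) = 8x^2 - 7x - 9
f'(x) = 16x - 7
Substitute x = 4:
f'(4) = 16 * 4 - 7
= 64 - 7
= 57

57


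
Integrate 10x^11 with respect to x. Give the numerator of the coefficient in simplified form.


Apply the power rule for integration:
integral of ax^n dx = a/(n+1) * x^(n+1) + C
integral of 10x^11 dx
= 10/12 * x^12 + C
= 5/6 * x^12 + C
The coefficient in lowest terms is 5/6, and its numerator is 5

5


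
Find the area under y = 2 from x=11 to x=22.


The area under a constant function y = 2 is a rectangle.
Width = 22 - 11 = 11
Height = 2
Area = width * height
= 11 * 2
= 22

22


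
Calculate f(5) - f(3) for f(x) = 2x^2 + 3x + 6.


Net change = f(b) - f(a)
f(x) = 2x^2 + 3x + 6
Compute f(5):
f(5) = 2 * 5^2 + 3 * 5 + 6
= 50 + 15 + 6
= 71
Compute f(3):
f(3) = 2 * 3^2 + 3 * 3 + 6
= 18 + 9 + 6
= 33
Net change = 71 - 33 = 38

38


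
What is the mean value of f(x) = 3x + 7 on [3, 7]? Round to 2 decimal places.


Average value = 1/(b-a) * integral from a to b of f(x) dx
First compute the integral of 3x + 7:
F(x) = (3/2)x^2 + 7x
F(7) = 3/2 * 49 + 7 * 7 = 245/2
F(3) = 3/2 * 9 + 7 * 3 = 69/2
Integral = 245/2 - 69/2 = 88
Average = 88 / (7 - 3) = 88 / 4
= 22 = 22.00

22.00


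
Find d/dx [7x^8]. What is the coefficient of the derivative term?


We apply the power rule: d/dx [ax^n] = a*n * x^(n-1)
d/dx [7x^8]
= 7 * 8 * x^(8-1)
= 56x^7
The coefficient is 56

56


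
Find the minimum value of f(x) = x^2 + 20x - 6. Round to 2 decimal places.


For a quadratic f(x) = ax^2 + bx + c with a > 0, the minimum is at the vertex.
Vertex x-coordinate: x = -b/(2a)
x = -(20) / (2 * 1)
x = -20/2 = -10
Substitute back to find the minimum value:
f(-10) = 1 * (-10)^2 + 20 * (-10) - 6
= 100 - 200 - 6
= -106 = -106.00

-106.00


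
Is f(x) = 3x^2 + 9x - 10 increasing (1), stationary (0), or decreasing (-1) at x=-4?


Compute f'(x) to determine behavior:
f'(x) = 6x + 9
f'(-4) = 6 * (-4) + 9
= -24 + 9
= -15
Since f'(-4) < 0, the function is decreasing (-1)

-1


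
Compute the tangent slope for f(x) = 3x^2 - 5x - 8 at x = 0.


The slope of the tangent line equals f'(x) at the point.
f(x) = 3x^2 - 5x - 8
f'(x) = 6x - 5
At x = 0:
f'(0) = 6 * 0 - 5
= 0 - 5
= -5

-5


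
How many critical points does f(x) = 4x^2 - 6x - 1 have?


Find where f'(x) = 0:
f'(x) = 8x - 6
Set f'(x) = 0:
8x - 6 = 0
x = 6 / 8 = 3/4
This is a linear equation in x, so there is exactly one solution.
Number of critical points: 1

1


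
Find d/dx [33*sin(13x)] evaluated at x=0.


Apply the chain rule to differentiate 33*sin(13x):
d/dx [33*sin(13x)]
= 33 * cos(13x) * d/dx(13x)
= 33 * 13 * cos(13x)
= 429 * cos(13x)
Evaluate at x = 0:
= 429 * cos(0)
= 429 * 1
= 429

429


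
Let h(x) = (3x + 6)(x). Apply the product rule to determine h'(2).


Let u(x) = 3x + 6 and v(x) = x
u'(x) = 3
v'(x) = 1
Product rule: h'(x) = u'(x)*v(x) + u(x)*v'(x)
= 3 * (x) + (3x + 6) * 1
At x = 2:
u(2) = 3 * 2 + 6 = 12
v(2) = 1 * 2 + 0 = 2
h'(2) = 3 * 2 + 12 * 1
= 6 + 12
= 18

18


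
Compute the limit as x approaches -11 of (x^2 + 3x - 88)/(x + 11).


Direct substitution gives 0/0, so we factor the numerator.
Factor: (x^2 + 3x - 88) = (x + 11)(x - 8)
Cancel the common factor (x + 11):
(x^2 + 3x - 88)/(x + 11) = (x - 8)
Now substitute x = -11:
= (-11) - (8) = -19

-19


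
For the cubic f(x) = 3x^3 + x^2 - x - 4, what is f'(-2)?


Differentiate f(x) = 3x^3 + x^2 - x - 4 term by term:
f'(x) = 9x^2 + 2x - 1
Substitute x = -2:
f'(-2) = 9 * (-2)^2 + 2 * (-2) - 1
= 36 - 4 - 1
= 31

31


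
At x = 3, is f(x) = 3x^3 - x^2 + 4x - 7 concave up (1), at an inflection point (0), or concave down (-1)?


Concavity is determined by the sign of f''(x).
f(x) = 3x^3 - x^2 + 4x - 7
f'(x) = 9x^2 - 2x + 4
f''(x) = 18x - 2
f''(3) = 18 * 3 - 2
= 54 - 2
= 52
Since f''(3) > 0, the function is concave up (1)

1


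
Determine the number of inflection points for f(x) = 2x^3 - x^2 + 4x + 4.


Inflection points occur where f''(x) = 0 and concavity changes.
f(x) = 2x^3 - x^2 + 4x + 4
f'(x) = 6x^2 - 2x + 4
f''(x) = 12x - 2
Set f''(x) = 0:
12x - 2 = 0
x = 2 / 12 = 1/6
Since f''(x) is linear (degree 1), it changes sign at this point.
Therefore there is exactly 1 inflection point.

1


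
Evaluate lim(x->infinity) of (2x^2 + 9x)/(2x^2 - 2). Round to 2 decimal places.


For limits at infinity with equal-degree polynomials,
we compare leading coefficients.
Numerator leading term: 2x^2
Denominator leading term: 2x^2
Divide both by x^2:
lim = (2 + 9/x) / (2 - 2/x^2)
As x -> infinity, the 1/x and 1/x^2 terms vanish:
= 2/2 = 1 = 1.00

1.00


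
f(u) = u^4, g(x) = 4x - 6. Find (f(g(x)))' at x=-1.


Using the chain rule: (f(g(x)))' = f'(g(x)) * g'(x)
First, find g(-1):
g(-1) = 4 * (-1) - 6 = -10
Next, f'(u) = 4u^3
And g'(x) = 4
So f'(g(-1)) * g'(-1)
= 4 * (-10)^3 * 4
= 4 * (-1000) * 4
= -16000

-16000


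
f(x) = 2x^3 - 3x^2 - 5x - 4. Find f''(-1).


First derivative:
f'(x) = 6x^2 - 6x - 5
Second derivative:
f''(x) = 12x - 6
Substitute x = -1:
f''(-1) = 12 * (-1) - 6
= -12 - 6
= -18

-18


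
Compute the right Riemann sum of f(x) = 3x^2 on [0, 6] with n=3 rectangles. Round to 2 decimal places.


Right Riemann sum uses right endpoints of each subinterval.
Interval: [0, 6], n = 3
dx = (6 - 0) / 3 = 2
Right endpoints: [2, 4, 6]
f values: [12, 48, 108]
Sum = dx * (sum of f values)
= 2 * 168
= 336 = 336.00

336.00


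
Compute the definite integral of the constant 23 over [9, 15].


The integral of a constant k over [a, b] equals k * (b - a).
integral from 9 to 15 of 23 dx
= 23 * (15 - 9)
= 23 * 6
= 138

138


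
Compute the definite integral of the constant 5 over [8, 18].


The integral of a constant k over [a, b] equals k * (b - a).
integral from 8 to 18 of 5 dx
= 5 * (18 - 8)
= 5 * 10
= 50

50


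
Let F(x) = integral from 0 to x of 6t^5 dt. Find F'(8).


By the Fundamental Theorem of Calculus (Part 1):
If F(x) = integral from 0 to x of f(t) dt, then F'(x) = f(x)
Here f(t) = 6t^5
So F'(x) = 6x^5
Evaluate at x = 8:
F'(8) = 6 * 8^5
= 6 * 32768
= 196608

196608


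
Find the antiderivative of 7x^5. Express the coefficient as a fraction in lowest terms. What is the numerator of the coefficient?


Apply the power rule for integration:
integral of ax^n dx = a/(n+1) * x^(n+1) + C
integral of 7x^5 dx
= 7/6 * x^6 + C
The coefficient in lowest terms is 7/6, and its numerator is 7

7


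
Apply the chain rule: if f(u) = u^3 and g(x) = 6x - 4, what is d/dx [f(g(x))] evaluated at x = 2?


Using the chain rule: (f(g(x)))' = f'(g(x)) * g'(x)
First, find g(2):
g(2) = 6 * 2 - 4 = 8
Next, f'(u) = 3u^2
And g'(x) = 6
So f'(g(2)) * g'(2)
= 3 * 8^2 * 6
= 3 * 64 * 6
= 1152

1152


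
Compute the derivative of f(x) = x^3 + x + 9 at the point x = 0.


Differentiate f(x) = x^3 + x + 9 term by term:
f'(x) = 3x^2 + 1
Substitute x = 0:
f'(0) = 3 * 0^2 + 0 * 0 + 1
= 0 + 0 + 1
= 1

1


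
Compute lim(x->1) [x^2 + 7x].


Since polynomials are continuous, we use direct substitution.
lim(x->1) of x^2 + 7x
= 1 * 1^2 + 7 * 1 + 0
= 1 + 7 + 0
= 8

8


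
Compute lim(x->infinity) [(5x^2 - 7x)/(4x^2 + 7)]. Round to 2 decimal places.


For limits at infinity with equal-degree polynomials,
we compare leading coefficients.
Numerator leading term: 5x^2
Denominator leading term: 4x^2
Divide both by x^2:
lim = (5 - 7/x) / (4 + 7/x^2)
As x -> infinity, the 1/x and 1/x^2 terms vanish:
= 5/4 = 1.25

1.25


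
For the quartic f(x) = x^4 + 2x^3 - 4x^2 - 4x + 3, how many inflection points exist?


Inflection points occur where f''(x) = 0 and concavity changes.
f(x) = x^4 + 2x^3 - 4x^2 - 4x + 3
f'(x) = 4x^3 + 6x^2 - 8x - 4
f''(x) = 12x^2 + 12x - 8
This is a quadratic in x. Use the discriminant to count real roots.
Discriminant = (12)^2 - 4 * 12 * (-8)
= 144 - (-384)
= 528
Since discriminant > 0, f''(x) = 0 has 2 distinct real solutions.
A quadratic with two distinct real roots changes sign at each root, so concavity changes at both.
Number of inflection points: 2

2


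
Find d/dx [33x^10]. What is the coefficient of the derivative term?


We apply the power rule: d/dx [ax^n] = a*n * x^(n-1)
d/dx [33x^10]
= 33 * 10 * x^(10-1)
= 330x^9
The coefficient is 330

330


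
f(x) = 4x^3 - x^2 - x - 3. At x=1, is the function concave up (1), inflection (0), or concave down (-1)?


Concavity is determined by the sign of f''(x).
f(x) = 4x^3 - x^2 - x - 3
f'(x) = 12x^2 - 2x - 1
f''(x) = 24x - 2
f''(1) = 24 * 1 - 2
= 24 - 2
= 22
Since f''(1) > 0, the function is concave up (1)

1


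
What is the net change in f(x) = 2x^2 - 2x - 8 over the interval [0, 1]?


Net change = f(b) - f(a)
f(x) = 2x^2 - 2x - 8
Compute f(1):
f(1) = 2 * 1^2 - 2 * 1 - 8
= 2 - 2 - 8
= -8
Compute f(0):
f(0) = 2 * 0^2 - 2 * 0 - 8
= 0 + 0 - 8
= -8
Net change = -8 - (-8) = 0

0


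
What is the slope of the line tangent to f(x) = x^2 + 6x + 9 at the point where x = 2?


The slope of the tangent line equals f'(x) at the point.
f(x) = x^2 + 6x + 9
f'(x) = 2x + 6
At x = 2:
f'(2) = 2 * 2 + 6
= 4 + 6
= 10

10


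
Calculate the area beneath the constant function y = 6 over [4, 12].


The area under a constant function y = 6 is a rectangle.
Width = 12 - 4 = 8
Height = 6
Area = width * height
= 8 * 6
= 48

48


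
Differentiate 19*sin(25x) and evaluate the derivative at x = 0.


Apply the chain rule to differentiate 19*sin(25x):
d/dx [19*sin(25x)]
= 19 * cos(25x) * d/dx(25x)
= 19 * 25 * cos(25x)
= 475 * cos(25x)
Evaluate at x = 0:
= 475 * cos(0)
= 475 * 1
= 475

475


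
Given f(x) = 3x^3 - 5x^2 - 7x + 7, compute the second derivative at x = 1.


First derivative:
f'(x) = 9x^2 - 10x - 7
Second derivative:
f''(x) = 18x - 10
Substitute x = 1:
f''(1) = 18 * 1 - 10
= 18 - 10
= 8

8


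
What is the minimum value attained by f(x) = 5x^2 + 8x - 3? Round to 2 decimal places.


For a quadratic f(x) = ax^2 + bx + c with a > 0, the minimum is at the vertex.
Vertex x-coordinate: x = -b/(2a)
x = -(8) / (2 * 5)
x = -8/10 = -4/5
Substitute back to find the minimum value:
f(-4/5) = 5 * (-4/5)^2 + 8 * (-4/5) - 3
= 16/5 - 32/5 - 3
= -31/5 = -6.20

-6.20


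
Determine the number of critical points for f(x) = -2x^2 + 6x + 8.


Find where f'(x) = 0:
f'(x) = -4x + 6
Set f'(x) = 0:
-4x + 6 = 0
x = -6 / (-4) = 3/2
This is a linear equation in x, so there is exactly one solution.
Number of critical points: 1

1


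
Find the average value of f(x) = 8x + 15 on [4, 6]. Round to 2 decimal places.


Average value = 1/(b-a) * integral from a to b of f(x) dx
First compute the integral of 8x + 15:
F(x) = 4x^2 + 15x
F(6) = 4 * 36 + 15 * 6 = 234
F(4) = 4 * 16 + 15 * 4 = 124
Integral = 234 - 124 = 110
Average = 110 / (6 - 4) = 110 / 2
= 55 = 55.00

55.00


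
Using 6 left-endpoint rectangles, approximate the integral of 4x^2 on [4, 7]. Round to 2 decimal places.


Left Riemann sum uses left endpoints of each subinterval.
Interval: [4, 7], n = 6
dx = (7 - 4) / 6 = 1/2
Left endpoints: [4, 9/2, 5, 11/2, 6, 13/2]
f values: [64, 81, 100, 121, 144, 169]
Sum = dx * (sum of f values)
= 1/2 * 679
= 679/2 = 339.50

339.50


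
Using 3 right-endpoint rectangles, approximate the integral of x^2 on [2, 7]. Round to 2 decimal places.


Right Riemann sum uses right endpoints of each subinterval.
Interval: [2, 7], n = 3
dx = (7 - 2) / 3 = 5/3
Right endpoints: [11/3, 16/3, 7]
f values: [121/9, 256/9, 49]
Sum = dx * (sum of f values)
= 5/3 * 818/9
= 4090/27 ≈ 151.48

151.48


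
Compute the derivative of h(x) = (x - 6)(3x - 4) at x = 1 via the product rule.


Let u(x) = x - 6 and v(x) = 3x - 4
u'(x) = 1
v'(x) = 3
Product rule: h'(x) = u'(x)*v(x) + u(x)*v'(x)
= 1 * (3x - 4) + (x - 6) * 3
At x = 1:
u(1) = 1 * 1 - 6 = -5
v(1) = 3 * 1 - 4 = -1
h'(1) = 1 * (-1) + (-5) * 3
= -1 - 15
= -16

-16


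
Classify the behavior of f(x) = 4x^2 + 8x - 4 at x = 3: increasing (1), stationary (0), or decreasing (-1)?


Compute f'(x) to determine behavior:
f'(x) = 8x + 8
f'(3) = 8 * 3 + 8
= 24 + 8
= 32
Since f'(3) > 0, the function is increasing (1)

1


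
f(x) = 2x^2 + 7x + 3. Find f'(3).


Differentiate term by term using power and sum rules:
f(x) = 2x^2 + 7x + 3
f'(x) = 4x + 7
Substitute x = 3:
f'(3) = 4 * 3 + 7
= 12 + 7
= 19

19


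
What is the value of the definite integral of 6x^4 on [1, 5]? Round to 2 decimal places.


Find the antiderivative of 6x^4:
F(x) = 6/5 * x^5
Apply the Fundamental Theorem of Calculus:
F(5) - F(1)
= 6/5 * 5^5 - 6/5 * 1^5
= 6/5 * (3125 - 1)
= 6/5 * 3124
= 18744/5 = 3748.80

3748.80


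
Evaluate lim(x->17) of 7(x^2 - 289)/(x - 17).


Direct substitution gives 0/0, so we factor the numerator.
Factor: 7(x^2 - 289) = 7 * (x - 17)(x + 17)
Cancel the common factor (x - 17):
7(x^2 - 289)/(x - 17) = 7 * (x + 17)
Now substitute x = 17:
= 7 * (17 + 17) = 238

238


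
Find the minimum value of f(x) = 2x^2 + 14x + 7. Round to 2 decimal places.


For a quadratic f(x) = ax^2 + bx + c with a > 0, the minimum is at the vertex.
Vertex x-coordinate: x = -b/(2a)
x = -(14) / (2 * 2)
x = -14/4 = -7/2
Substitute back to find the minimum value:
f(-7/2) = 2 * (-7/2)^2 + 14 * (-7/2) + 7
= 49/2 - 49 + 7
= -35/2 = -17.50

-17.50
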